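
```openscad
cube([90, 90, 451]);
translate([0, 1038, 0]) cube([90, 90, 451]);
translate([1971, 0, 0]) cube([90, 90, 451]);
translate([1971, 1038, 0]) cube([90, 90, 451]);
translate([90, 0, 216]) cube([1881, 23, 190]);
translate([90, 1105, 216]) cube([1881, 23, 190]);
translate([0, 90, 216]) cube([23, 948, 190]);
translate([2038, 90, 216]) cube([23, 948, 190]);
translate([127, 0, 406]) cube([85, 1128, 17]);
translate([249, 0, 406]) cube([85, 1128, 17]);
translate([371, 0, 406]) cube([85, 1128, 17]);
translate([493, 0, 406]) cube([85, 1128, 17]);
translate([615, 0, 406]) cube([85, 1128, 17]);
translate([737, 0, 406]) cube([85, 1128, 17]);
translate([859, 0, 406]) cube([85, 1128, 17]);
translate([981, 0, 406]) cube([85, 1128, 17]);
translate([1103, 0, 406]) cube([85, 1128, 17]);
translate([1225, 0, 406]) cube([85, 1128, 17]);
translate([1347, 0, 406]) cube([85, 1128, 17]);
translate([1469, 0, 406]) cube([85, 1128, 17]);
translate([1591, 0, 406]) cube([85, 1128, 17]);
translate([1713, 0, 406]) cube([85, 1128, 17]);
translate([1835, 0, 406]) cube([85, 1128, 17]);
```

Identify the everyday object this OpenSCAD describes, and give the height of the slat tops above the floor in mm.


A bed frame. The slat-top height is 423 mm.

Four posts, four rails, and a row of slats — a bed frame. Slats sit on the rails at z = 216 + 190 = 406; with slat thickness 17, the top is 423 mm.


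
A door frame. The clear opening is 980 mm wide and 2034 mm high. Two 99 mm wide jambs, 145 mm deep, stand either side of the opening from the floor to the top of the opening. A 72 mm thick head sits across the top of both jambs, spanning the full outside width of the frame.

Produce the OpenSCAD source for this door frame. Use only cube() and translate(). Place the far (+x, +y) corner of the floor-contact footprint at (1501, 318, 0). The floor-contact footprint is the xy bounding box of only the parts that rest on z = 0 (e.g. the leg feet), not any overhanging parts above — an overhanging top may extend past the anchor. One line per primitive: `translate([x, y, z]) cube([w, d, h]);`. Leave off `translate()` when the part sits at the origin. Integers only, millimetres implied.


translate([323, 173, 0]) cube([99, 145, 2034]);
translate([1402, 173, 0]) cube([99, 145, 2034]);
translate([323, 173, 2034]) cube([1178, 145, 72]);


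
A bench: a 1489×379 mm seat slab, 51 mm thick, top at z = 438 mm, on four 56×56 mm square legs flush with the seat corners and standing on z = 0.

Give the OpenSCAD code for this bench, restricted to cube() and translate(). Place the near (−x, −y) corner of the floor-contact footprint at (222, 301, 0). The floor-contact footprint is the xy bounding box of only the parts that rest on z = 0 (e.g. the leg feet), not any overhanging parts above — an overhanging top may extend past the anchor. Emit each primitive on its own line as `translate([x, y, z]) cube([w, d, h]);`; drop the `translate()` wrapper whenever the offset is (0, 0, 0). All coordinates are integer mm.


translate([222, 301, 387]) cube([1489, 379, 51]);
translate([222, 301, 0]) cube([56, 56, 387]);
translate([222, 624, 0]) cube([56, 56, 387]);
translate([1655, 301, 0]) cube([56, 56, 387]);
translate([1655, 624, 0]) cube([56, 56, 387]);


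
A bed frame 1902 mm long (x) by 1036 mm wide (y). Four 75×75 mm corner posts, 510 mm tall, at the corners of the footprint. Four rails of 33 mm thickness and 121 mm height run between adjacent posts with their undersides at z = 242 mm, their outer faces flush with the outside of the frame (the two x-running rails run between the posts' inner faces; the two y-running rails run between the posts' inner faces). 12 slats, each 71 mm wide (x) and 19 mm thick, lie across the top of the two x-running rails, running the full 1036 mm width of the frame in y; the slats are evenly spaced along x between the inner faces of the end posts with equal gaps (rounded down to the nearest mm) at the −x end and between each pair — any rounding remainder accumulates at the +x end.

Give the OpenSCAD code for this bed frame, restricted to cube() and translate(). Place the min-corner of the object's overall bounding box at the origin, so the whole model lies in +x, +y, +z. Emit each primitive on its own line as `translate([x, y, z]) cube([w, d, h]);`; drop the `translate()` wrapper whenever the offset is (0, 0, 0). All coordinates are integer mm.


cube([75, 75, 510]);
translate([0, 961, 0]) cube([75, 75, 510]);
translate([1827, 0, 0]) cube([75, 75, 510]);
translate([1827, 961, 0]) cube([75, 75, 510]);
translate([75, 0, 242]) cube([1752, 33, 121]);
translate([75, 1003, 242]) cube([1752, 33, 121]);
translate([0, 75, 242]) cube([33, 886, 121]);
translate([1869, 75, 242]) cube([33, 886, 121]);
translate([144, 0, 363]) cube([71, 1036, 19]);
translate([284, 0, 363]) cube([71, 1036, 19]);
translate([424, 0, 363]) cube([71, 1036, 19]);
translate([564, 0, 363]) cube([71, 1036, 19]);
translate([704, 0, 363]) cube([71, 1036, 19]);
translate([844, 0, 363]) cube([71, 1036, 19]);
translate([984, 0, 363]) cube([71, 1036, 19]);
translate([1124, 0, 363]) cube([71, 1036, 19]);
translate([1264, 0, 363]) cube([71, 1036, 19]);
translate([1404, 0, 363]) cube([71, 1036, 19]);
translate([1544, 0, 363]) cube([71, 1036, 19]);
translate([1684, 0, 363]) cube([71, 1036, 19]);


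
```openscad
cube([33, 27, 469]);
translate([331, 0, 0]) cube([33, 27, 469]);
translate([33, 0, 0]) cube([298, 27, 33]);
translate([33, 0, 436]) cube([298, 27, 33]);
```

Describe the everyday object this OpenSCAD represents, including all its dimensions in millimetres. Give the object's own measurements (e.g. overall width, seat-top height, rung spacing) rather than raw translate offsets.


A rectangular picture frame lying in the x–z plane (depth along y). The opening is 298 mm wide (x) by 403 mm tall (z), surrounded by a border 33 mm wide on all four sides. The frame is 27 mm deep and is made of two full-height vertical stiles with two horizontal rails fitted between them.


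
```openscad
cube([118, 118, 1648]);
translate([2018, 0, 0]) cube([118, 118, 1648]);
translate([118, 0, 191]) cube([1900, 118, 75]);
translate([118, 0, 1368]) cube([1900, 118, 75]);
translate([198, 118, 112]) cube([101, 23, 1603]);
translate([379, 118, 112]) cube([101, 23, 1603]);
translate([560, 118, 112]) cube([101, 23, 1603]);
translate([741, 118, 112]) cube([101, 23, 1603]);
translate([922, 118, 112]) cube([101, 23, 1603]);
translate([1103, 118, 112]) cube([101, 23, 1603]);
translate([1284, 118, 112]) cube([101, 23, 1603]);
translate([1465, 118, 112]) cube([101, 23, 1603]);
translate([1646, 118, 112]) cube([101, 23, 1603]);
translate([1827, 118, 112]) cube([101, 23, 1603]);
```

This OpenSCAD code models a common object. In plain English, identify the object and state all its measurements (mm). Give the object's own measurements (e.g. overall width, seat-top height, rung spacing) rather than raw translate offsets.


A fence section. Two 118×118 mm posts, 1648 mm tall, stand on the floor with a clear span of 1900 mm between their inner faces. Two horizontal rails of 118×75 mm section span the gap between the posts with their undersides at z = 191 mm and z = 1368 mm, flush with the posts' −y face. 10 pickets, each 101 mm wide, 23 mm thick and 1603 mm tall, are fixed to the +y face of the rails with their bottoms at z = 112 mm, spaced across the span with a 80 mm gap after the −x post and between neighbouring pickets, with 90 mm left before the +x post.


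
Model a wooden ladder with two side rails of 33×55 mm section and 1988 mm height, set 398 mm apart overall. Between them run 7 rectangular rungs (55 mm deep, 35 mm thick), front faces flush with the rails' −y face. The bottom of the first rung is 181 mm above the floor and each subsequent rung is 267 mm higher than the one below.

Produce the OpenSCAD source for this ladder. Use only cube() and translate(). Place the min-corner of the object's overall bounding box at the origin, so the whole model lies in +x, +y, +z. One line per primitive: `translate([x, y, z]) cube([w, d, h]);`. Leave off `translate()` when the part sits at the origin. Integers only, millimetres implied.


cube([33, 55, 1988]);
translate([365, 0, 0]) cube([33, 55, 1988]);
translate([33, 0, 181]) cube([332, 55, 35]);
translate([33, 0, 448]) cube([332, 55, 35]);
translate([33, 0, 715]) cube([332, 55, 35]);
translate([33, 0, 982]) cube([332, 55, 35]);
translate([33, 0, 1249]) cube([332, 55, 35]);
translate([33, 0, 1516]) cube([332, 55, 35]);
translate([33, 0, 1783]) cube([332, 55, 35]);


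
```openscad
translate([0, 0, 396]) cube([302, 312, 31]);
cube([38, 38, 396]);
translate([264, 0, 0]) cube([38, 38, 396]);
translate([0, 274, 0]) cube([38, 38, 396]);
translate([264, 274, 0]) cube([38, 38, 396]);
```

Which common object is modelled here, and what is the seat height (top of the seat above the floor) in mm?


A stool. The seat height is 427 mm.

A 302×312×31 slab at z = 396 on four corner posts — a stool. The seat top is 396 + 31 = 427 mm.


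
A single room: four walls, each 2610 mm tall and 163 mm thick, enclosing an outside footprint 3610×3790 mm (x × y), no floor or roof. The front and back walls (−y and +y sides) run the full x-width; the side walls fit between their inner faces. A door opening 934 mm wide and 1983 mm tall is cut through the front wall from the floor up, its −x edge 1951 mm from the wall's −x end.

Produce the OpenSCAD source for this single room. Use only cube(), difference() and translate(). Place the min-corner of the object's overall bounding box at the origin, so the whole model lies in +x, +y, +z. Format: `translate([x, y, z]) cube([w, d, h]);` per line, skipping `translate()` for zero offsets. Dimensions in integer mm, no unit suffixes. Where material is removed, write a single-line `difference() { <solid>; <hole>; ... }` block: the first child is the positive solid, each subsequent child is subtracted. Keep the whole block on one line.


difference() { cube([3610, 163, 2610]); translate([1951, 0, 0]) cube([934, 163, 1983]); }
translate([0, 3627, 0]) cube([3610, 163, 2610]);
translate([0, 163, 0]) cube([163, 3464, 2610]);
translate([3447, 163, 0]) cube([163, 3464, 2610]);


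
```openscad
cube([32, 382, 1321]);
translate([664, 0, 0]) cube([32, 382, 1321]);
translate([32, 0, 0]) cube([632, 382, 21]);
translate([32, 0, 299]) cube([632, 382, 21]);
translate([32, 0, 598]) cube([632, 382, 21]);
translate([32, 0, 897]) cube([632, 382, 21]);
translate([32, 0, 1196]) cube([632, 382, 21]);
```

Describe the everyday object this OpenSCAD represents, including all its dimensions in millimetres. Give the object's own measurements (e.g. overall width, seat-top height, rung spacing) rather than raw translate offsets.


An open bookshelf. Two side panels, each 32 mm thick, 382 mm deep and 1321 mm tall, stand 696 mm apart (outside-to-outside). Between them sit 5 shelves, each 21 mm thick and 382 mm deep, spanning the full gap between the sides. The bottom shelf rests on the floor (its underside at z = 0) and the clear gap between one shelf's top and the next shelf's underside is 278 mm.


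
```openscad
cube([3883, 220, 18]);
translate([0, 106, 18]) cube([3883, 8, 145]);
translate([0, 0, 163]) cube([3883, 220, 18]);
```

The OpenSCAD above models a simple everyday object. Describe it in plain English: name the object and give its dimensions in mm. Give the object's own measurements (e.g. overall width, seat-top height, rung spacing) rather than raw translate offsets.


An I-beam lying along x, 3883 mm long. Overall section height 181 mm. Two flanges 220 mm wide (y) and 18 mm thick, one on the floor and one at the top; a web 8 mm thick runs between them, centred on the flange width.


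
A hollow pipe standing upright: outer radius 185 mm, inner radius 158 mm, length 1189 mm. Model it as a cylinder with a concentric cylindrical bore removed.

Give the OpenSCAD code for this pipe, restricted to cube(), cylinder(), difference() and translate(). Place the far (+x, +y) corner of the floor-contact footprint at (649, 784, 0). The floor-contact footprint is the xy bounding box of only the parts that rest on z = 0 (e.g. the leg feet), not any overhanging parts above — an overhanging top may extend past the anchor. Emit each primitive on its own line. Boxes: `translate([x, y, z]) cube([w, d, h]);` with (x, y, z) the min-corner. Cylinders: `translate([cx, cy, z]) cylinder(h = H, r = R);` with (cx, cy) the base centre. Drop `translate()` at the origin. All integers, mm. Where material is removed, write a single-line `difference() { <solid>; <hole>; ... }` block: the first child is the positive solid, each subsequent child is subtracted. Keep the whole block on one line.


difference() { translate([464, 599, 0]) cylinder(h = 1189, r = 185); translate([464, 599, 0]) cylinder(h = 1189, r = 158); }


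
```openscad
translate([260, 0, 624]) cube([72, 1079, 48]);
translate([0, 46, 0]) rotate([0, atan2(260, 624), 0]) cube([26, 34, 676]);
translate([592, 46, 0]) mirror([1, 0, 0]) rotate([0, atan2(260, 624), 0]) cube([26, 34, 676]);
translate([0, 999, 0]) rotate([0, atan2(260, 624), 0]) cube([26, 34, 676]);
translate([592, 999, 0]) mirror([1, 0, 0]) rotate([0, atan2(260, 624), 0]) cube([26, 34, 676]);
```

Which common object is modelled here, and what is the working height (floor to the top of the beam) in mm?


A sawhorse. The overall height is 672 mm.

A beam across two mirrored pairs of raked legs — a sawhorse. The beam's underside is at z = 624 (matching the legs' vertical rise in atan2(260, 624)) and the beam is 48 mm tall, so its top is at 624 + 48 = 672 mm. The raked legs top out at the beam's underside, so that is the highest point.


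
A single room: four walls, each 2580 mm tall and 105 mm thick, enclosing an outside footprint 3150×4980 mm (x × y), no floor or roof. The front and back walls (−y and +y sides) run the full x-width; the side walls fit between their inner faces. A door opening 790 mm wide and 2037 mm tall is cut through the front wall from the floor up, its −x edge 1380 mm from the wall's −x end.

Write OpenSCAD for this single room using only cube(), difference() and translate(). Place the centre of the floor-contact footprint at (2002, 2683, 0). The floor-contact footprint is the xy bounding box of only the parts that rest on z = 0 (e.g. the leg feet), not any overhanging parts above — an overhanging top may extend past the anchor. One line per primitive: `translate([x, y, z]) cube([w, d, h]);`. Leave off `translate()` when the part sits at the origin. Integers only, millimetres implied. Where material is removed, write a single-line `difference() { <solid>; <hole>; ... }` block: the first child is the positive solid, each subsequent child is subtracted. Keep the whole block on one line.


difference() { translate([427, 193, 0]) cube([3150, 105, 2580]); translate([1807, 193, 0]) cube([790, 105, 2037]); }
translate([427, 5068, 0]) cube([3150, 105, 2580]);
translate([427, 298, 0]) cube([105, 4770, 2580]);
translate([3472, 298, 0]) cube([105, 4770, 2580]);


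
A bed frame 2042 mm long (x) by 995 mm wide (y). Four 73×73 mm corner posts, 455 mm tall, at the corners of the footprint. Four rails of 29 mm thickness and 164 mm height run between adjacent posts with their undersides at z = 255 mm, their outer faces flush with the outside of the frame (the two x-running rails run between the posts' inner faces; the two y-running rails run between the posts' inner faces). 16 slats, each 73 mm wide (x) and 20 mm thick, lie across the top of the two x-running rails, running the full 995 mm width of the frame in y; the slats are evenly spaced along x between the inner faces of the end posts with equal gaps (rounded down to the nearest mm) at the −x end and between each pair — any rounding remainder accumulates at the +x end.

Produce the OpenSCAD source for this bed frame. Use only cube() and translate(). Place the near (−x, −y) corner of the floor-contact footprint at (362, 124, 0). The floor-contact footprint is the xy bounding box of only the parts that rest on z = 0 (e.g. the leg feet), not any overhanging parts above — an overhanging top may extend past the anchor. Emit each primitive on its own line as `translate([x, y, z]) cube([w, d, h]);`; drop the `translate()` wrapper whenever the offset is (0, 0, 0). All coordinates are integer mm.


translate([362, 124, 0]) cube([73, 73, 455]);
translate([362, 1046, 0]) cube([73, 73, 455]);
translate([2331, 124, 0]) cube([73, 73, 455]);
translate([2331, 1046, 0]) cube([73, 73, 455]);
translate([435, 124, 255]) cube([1896, 29, 164]);
translate([435, 1090, 255]) cube([1896, 29, 164]);
translate([362, 197, 255]) cube([29, 849, 164]);
translate([2375, 197, 255]) cube([29, 849, 164]);
translate([477, 124, 419]) cube([73, 995, 20]);
translate([592, 124, 419]) cube([73, 995, 20]);
translate([707, 124, 419]) cube([73, 995, 20]);
translate([822, 124, 419]) cube([73, 995, 20]);
translate([937, 124, 419]) cube([73, 995, 20]);
translate([1052, 124, 419]) cube([73, 995, 20]);
translate([1167, 124, 419]) cube([73, 995, 20]);
translate([1282, 124, 419]) cube([73, 995, 20]);
translate([1397, 124, 419]) cube([73, 995, 20]);
translate([1512, 124, 419]) cube([73, 995, 20]);
translate([1627, 124, 419]) cube([73, 995, 20]);
translate([1742, 124, 419]) cube([73, 995, 20]);
translate([1857, 124, 419]) cube([73, 995, 20]);
translate([1972, 124, 419]) cube([73, 995, 20]);
translate([2087, 124, 419]) cube([73, 995, 20]);
translate([2202, 124, 419]) cube([73, 995, 20]);


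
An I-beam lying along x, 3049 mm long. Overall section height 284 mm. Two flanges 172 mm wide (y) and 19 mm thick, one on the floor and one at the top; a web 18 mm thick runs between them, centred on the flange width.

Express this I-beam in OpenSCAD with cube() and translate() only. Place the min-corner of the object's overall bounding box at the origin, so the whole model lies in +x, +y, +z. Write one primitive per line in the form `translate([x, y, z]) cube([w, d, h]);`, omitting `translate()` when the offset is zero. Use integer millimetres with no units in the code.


cube([3049, 172, 19]);
translate([0, 77, 19]) cube([3049, 18, 246]);
translate([0, 0, 265]) cube([3049, 172, 19]);


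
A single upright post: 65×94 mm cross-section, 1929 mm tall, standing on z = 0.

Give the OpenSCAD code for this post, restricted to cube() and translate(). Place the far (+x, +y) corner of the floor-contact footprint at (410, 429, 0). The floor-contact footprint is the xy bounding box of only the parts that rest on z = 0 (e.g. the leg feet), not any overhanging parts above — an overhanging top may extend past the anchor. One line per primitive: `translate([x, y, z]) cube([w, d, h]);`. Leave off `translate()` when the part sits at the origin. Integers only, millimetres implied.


translate([345, 335, 0]) cube([65, 94, 1929]);


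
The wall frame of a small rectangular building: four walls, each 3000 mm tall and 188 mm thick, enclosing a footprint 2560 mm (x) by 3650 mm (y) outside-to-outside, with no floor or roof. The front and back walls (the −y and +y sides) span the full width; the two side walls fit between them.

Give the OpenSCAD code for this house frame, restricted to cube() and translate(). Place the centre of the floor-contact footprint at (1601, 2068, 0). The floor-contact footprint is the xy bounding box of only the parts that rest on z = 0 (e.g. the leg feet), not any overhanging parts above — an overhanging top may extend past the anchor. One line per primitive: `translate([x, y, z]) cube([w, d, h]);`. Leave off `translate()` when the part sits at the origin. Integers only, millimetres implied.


translate([321, 243, 0]) cube([2560, 188, 3000]);
translate([321, 3705, 0]) cube([2560, 188, 3000]);
translate([321, 431, 0]) cube([188, 3274, 3000]);
translate([2693, 431, 0]) cube([188, 3274, 3000]);


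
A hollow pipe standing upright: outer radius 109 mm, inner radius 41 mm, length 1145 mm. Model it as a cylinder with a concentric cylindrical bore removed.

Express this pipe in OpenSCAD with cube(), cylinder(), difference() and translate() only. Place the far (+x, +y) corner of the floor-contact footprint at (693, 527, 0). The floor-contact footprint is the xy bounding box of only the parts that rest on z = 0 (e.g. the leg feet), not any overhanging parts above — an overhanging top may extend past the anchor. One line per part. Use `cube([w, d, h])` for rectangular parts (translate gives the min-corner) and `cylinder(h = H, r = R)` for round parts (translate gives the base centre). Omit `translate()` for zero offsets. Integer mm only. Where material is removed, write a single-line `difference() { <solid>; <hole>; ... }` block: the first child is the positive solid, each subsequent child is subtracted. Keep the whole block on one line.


difference() { translate([584, 418, 0]) cylinder(h = 1145, r = 109); translate([584, 418, 0]) cylinder(h = 1145, r = 41); }


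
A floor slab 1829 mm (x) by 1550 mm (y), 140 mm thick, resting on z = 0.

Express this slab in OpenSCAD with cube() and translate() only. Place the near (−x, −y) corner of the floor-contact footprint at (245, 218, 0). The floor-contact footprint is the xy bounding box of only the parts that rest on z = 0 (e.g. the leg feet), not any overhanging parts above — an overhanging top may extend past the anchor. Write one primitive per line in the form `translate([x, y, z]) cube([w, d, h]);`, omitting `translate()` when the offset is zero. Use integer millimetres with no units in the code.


translate([245, 218, 0]) cube([1829, 1550, 140]);


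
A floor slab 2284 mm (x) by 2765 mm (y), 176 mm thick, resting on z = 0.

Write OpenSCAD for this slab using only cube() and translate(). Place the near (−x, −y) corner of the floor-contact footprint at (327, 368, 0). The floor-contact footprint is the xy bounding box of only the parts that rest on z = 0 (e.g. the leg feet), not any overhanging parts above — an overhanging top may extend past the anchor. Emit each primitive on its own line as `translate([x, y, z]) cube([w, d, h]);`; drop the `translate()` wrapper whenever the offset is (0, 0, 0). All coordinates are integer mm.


translate([327, 368, 0]) cube([2284, 2765, 176]);


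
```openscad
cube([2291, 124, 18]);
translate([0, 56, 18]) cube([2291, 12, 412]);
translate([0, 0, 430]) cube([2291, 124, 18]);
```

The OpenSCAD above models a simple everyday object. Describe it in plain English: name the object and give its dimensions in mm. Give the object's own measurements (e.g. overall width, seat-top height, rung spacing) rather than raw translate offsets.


An I-beam lying along x, 2291 mm long. Overall section height 448 mm. Two flanges 124 mm wide (y) and 18 mm thick, one on the floor and one at the top; a web 12 mm thick runs between them, centred on the flange width.


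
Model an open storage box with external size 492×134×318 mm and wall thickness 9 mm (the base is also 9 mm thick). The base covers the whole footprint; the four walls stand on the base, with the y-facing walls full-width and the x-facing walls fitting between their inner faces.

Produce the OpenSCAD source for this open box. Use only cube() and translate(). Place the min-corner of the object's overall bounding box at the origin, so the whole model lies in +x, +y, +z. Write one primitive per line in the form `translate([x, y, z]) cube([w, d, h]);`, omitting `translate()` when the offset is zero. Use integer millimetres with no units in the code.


cube([492, 134, 9]);
translate([0, 0, 9]) cube([492, 9, 309]);
translate([0, 125, 9]) cube([492, 9, 309]);
translate([0, 9, 9]) cube([9, 116, 309]);
translate([483, 9, 9]) cube([9, 116, 309]);


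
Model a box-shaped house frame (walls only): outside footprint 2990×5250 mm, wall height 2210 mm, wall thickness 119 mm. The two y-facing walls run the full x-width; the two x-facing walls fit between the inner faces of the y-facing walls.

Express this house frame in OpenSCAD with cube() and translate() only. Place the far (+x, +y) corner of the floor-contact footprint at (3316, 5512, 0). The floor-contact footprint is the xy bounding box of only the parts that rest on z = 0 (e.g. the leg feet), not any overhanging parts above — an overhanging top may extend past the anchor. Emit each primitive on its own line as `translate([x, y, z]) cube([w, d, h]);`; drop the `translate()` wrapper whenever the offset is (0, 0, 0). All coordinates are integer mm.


translate([326, 262, 0]) cube([2990, 119, 2210]);
translate([326, 5393, 0]) cube([2990, 119, 2210]);
translate([326, 381, 0]) cube([119, 5012, 2210]);
translate([3197, 381, 0]) cube([119, 5012, 2210]);


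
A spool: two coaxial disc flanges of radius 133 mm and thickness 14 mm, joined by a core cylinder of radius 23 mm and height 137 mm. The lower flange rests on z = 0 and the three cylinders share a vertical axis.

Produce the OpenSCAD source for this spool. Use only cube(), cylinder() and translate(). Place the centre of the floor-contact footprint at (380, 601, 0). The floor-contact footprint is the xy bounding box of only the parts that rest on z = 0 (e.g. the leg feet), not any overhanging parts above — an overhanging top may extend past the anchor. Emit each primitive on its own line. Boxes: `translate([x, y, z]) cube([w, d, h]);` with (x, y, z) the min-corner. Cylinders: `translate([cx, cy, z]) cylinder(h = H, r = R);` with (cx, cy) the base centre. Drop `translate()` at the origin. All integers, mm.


translate([380, 601, 0]) cylinder(h = 14, r = 133);
translate([380, 601, 14]) cylinder(h = 137, r = 23);
translate([380, 601, 151]) cylinder(h = 14, r = 133);


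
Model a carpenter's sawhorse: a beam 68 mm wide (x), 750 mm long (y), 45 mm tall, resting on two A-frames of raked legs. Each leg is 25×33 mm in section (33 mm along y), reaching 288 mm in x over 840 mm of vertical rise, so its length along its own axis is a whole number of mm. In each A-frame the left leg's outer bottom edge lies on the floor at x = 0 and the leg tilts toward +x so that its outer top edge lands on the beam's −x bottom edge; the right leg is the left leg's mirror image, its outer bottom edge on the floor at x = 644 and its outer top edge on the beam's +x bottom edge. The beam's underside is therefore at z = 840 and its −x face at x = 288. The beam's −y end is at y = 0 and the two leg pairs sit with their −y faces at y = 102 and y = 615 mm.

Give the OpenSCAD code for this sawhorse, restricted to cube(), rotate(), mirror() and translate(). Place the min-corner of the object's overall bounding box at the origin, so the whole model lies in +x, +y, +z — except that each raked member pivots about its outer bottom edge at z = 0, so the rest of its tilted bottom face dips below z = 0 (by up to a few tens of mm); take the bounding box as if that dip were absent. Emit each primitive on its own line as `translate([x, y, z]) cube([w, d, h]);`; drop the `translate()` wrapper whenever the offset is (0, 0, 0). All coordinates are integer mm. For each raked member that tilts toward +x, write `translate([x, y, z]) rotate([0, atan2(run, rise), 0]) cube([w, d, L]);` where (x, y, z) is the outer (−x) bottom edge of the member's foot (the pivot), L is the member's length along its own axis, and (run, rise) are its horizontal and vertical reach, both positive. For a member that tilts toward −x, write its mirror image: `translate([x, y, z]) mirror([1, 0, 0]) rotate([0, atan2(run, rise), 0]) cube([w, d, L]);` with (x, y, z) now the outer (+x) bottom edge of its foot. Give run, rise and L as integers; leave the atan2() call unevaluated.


translate([288, 0, 840]) cube([68, 750, 45]);
translate([0, 102, 0]) rotate([0, atan2(288, 840), 0]) cube([25, 33, 888]);
translate([644, 102, 0]) mirror([1, 0, 0]) rotate([0, atan2(288, 840), 0]) cube([25, 33, 888]);
translate([0, 615, 0]) rotate([0, atan2(288, 840), 0]) cube([25, 33, 888]);
translate([644, 615, 0]) mirror([1, 0, 0]) rotate([0, atan2(288, 840), 0]) cube([25, 33, 888]);


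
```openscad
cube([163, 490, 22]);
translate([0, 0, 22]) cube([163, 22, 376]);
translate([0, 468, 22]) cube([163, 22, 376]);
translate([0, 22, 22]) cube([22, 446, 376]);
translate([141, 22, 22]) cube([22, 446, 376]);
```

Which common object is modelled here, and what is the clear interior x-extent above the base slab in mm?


An open box. The internal width is 119 mm.

A 163×490 base slab with four walls standing on it — an open box. The base is 163 mm wide and the walls are 22 mm thick, so the internal width is 163 − 2 × 22 = 119 mm.


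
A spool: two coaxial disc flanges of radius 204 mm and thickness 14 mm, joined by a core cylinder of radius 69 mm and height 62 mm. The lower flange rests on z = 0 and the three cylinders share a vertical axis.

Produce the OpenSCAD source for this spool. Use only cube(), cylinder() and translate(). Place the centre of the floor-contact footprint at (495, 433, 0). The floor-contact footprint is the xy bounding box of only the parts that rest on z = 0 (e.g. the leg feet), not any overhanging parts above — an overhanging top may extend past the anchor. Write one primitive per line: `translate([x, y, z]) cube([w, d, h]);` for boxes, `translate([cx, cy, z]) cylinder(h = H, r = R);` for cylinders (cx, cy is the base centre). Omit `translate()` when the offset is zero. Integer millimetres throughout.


translate([495, 433, 0]) cylinder(h = 14, r = 204);
translate([495, 433, 14]) cylinder(h = 62, r = 69);
translate([495, 433, 76]) cylinder(h = 14, r = 204);


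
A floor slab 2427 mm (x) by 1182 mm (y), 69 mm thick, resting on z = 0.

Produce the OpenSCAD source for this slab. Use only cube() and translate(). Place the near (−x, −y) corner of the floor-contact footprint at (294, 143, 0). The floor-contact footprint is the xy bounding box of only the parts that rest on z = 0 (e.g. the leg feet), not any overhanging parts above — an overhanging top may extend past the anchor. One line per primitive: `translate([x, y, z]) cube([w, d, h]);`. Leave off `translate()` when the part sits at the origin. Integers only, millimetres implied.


translate([294, 143, 0]) cube([2427, 1182, 69]);


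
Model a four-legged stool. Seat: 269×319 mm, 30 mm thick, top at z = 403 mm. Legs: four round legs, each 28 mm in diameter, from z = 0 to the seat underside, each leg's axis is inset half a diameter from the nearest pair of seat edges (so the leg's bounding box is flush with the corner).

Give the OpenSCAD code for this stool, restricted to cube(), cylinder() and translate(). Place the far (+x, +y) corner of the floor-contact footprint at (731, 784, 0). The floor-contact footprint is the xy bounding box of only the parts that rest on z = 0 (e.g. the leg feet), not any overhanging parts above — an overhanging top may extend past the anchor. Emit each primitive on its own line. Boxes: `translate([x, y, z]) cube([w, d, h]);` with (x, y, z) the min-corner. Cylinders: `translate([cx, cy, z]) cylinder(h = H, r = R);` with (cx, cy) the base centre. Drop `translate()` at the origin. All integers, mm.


// leg_h = 403 - 30 = 373
translate([462, 465, 373]) cube([269, 319, 30]);
translate([476, 479, 0]) cylinder(h = 373, r = 14);
translate([717, 479, 0]) cylinder(h = 373, r = 14);
translate([476, 770, 0]) cylinder(h = 373, r = 14);
translate([717, 770, 0]) cylinder(h = 373, r = 14);


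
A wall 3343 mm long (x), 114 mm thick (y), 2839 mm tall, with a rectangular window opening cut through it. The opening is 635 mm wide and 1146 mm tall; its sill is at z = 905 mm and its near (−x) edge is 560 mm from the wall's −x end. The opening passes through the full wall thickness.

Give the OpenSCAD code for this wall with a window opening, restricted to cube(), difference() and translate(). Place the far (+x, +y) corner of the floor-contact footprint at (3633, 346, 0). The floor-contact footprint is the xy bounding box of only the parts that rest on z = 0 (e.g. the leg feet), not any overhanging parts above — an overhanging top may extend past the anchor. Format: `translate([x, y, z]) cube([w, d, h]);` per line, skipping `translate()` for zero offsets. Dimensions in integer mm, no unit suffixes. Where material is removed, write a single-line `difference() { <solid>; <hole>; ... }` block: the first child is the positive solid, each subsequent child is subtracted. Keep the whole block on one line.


difference() { translate([290, 232, 0]) cube([3343, 114, 2839]); translate([850, 232, 905]) cube([635, 114, 1146]); }


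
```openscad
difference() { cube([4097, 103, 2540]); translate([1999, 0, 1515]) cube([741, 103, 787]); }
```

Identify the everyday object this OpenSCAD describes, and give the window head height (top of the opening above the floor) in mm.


A wall with a window opening. The window head height is 2302 mm.

A wall with a rectangular opening subtracted — a window. Sill at z = 1515, opening 787 mm tall, so the head is at 1515 + 787 = 2302 mm.


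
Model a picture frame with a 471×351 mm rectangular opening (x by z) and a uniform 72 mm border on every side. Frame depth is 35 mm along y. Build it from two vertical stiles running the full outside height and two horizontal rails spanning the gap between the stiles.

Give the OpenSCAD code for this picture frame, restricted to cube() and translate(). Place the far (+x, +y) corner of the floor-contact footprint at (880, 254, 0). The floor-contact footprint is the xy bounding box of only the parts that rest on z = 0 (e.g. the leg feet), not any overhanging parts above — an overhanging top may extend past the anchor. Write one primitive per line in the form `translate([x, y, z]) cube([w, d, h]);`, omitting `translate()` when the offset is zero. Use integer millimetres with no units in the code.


translate([265, 219, 0]) cube([72, 35, 495]);
translate([808, 219, 0]) cube([72, 35, 495]);
translate([337, 219, 0]) cube([471, 35, 72]);
translate([337, 219, 423]) cube([471, 35, 72]);


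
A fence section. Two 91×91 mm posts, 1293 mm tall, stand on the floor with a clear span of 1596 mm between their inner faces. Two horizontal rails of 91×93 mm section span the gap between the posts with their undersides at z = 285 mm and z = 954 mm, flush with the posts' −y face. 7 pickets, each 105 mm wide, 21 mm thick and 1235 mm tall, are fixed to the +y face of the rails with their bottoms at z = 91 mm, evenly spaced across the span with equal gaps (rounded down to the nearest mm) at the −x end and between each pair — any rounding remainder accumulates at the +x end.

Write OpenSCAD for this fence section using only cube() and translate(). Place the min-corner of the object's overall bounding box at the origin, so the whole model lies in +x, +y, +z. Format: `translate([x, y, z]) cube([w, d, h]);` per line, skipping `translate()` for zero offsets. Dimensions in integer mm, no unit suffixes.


cube([91, 91, 1293]);
translate([1687, 0, 0]) cube([91, 91, 1293]);
translate([91, 0, 285]) cube([1596, 91, 93]);
translate([91, 0, 954]) cube([1596, 91, 93]);
translate([198, 91, 91]) cube([105, 21, 1235]);
translate([410, 91, 91]) cube([105, 21, 1235]);
translate([622, 91, 91]) cube([105, 21, 1235]);
translate([834, 91, 91]) cube([105, 21, 1235]);
translate([1046, 91, 91]) cube([105, 21, 1235]);
translate([1258, 91, 91]) cube([105, 21, 1235]);
translate([1470, 91, 91]) cube([105, 21, 1235]);


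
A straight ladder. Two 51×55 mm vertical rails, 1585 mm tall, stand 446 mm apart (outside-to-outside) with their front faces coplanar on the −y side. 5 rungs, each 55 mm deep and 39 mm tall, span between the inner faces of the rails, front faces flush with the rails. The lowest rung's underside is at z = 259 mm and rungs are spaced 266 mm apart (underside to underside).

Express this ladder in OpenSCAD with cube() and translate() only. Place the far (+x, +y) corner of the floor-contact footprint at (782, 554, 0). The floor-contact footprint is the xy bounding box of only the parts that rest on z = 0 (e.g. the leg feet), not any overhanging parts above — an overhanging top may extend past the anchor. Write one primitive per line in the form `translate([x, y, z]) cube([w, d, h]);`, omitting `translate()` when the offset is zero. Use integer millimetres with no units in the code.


translate([336, 499, 0]) cube([51, 55, 1585]);
translate([731, 499, 0]) cube([51, 55, 1585]);
translate([387, 499, 259]) cube([344, 55, 39]);
translate([387, 499, 525]) cube([344, 55, 39]);
translate([387, 499, 791]) cube([344, 55, 39]);
translate([387, 499, 1057]) cube([344, 55, 39]);
translate([387, 499, 1323]) cube([344, 55, 39]);


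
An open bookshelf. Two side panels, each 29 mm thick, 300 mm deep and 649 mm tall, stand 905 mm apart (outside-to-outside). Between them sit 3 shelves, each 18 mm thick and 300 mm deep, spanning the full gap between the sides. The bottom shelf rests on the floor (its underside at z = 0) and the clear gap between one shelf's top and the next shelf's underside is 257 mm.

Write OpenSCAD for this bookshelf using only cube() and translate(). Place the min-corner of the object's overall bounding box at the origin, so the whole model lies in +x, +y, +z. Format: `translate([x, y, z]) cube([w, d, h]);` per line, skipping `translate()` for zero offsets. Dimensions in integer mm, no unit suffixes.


cube([29, 300, 649]);
translate([876, 0, 0]) cube([29, 300, 649]);
translate([29, 0, 0]) cube([847, 300, 18]);
translate([29, 0, 275]) cube([847, 300, 18]);
translate([29, 0, 550]) cube([847, 300, 18]);


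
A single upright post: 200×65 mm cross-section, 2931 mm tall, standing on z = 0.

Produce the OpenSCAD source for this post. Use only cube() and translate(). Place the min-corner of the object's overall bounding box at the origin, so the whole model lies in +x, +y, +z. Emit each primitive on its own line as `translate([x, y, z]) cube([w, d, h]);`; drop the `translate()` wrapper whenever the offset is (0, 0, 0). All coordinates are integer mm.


cube([200, 65, 2931]);


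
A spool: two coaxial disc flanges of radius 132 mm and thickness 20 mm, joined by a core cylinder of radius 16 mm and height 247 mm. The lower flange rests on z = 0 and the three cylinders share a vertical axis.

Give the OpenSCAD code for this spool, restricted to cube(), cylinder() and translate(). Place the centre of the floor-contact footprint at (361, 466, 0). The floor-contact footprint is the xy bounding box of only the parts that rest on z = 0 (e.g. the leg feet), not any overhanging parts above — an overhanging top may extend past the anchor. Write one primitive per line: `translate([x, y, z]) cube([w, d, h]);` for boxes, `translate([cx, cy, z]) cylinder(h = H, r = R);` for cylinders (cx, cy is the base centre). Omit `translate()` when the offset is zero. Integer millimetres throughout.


translate([361, 466, 0]) cylinder(h = 20, r = 132);
translate([361, 466, 20]) cylinder(h = 247, r = 16);
translate([361, 466, 267]) cylinder(h = 20, r = 132);


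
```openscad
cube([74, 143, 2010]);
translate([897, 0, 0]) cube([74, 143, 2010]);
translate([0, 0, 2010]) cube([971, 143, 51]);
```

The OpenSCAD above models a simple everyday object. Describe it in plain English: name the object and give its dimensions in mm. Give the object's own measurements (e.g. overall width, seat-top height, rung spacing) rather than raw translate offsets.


A door frame. The clear opening is 823 mm wide and 2010 mm high. Two 74 mm wide jambs, 143 mm deep, stand either side of the opening from the floor to the top of the opening. A 51 mm thick head sits across the top of both jambs, spanning the full outside width of the frame.


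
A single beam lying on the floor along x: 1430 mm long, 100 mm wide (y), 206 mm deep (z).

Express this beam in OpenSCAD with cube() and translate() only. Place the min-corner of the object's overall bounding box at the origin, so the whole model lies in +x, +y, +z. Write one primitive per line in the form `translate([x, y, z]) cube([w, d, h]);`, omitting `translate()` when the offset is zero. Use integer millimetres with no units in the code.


cube([1430, 100, 206]);


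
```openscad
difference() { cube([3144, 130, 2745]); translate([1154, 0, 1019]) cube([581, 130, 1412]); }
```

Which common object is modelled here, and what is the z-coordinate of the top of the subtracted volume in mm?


A wall with a window opening. The window head height is 2431 mm.

A wall with a rectangular opening subtracted — a window. Sill at z = 1019, opening 1412 mm tall, so the head is at 1019 + 1412 = 2431 mm.
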